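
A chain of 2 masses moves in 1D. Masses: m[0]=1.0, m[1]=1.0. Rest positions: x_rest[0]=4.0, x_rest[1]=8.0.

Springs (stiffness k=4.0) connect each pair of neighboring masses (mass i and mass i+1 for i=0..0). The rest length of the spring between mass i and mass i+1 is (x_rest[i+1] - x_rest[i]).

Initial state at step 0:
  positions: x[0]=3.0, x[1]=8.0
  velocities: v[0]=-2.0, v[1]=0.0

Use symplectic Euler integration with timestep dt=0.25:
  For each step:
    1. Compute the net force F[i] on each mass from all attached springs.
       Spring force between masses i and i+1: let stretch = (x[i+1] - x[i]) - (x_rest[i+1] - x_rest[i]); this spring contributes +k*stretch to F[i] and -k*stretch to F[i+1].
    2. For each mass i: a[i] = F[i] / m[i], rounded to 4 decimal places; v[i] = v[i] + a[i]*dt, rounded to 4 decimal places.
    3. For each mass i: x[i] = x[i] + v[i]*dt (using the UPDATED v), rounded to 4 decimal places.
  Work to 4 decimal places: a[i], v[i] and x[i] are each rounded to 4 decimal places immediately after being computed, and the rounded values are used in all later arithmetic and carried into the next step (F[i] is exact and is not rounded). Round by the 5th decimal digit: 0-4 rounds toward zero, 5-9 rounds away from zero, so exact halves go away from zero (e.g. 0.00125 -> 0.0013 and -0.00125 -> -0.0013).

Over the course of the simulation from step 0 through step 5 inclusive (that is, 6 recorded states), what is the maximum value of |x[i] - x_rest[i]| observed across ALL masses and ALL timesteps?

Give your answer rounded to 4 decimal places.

Answer: 2.2812

Derivation:
Step 0: x=[3.0000 8.0000] v=[-2.0000 0.0000]
Step 1: x=[2.7500 7.7500] v=[-1.0000 -1.0000]
Step 2: x=[2.7500 7.2500] v=[0.0000 -2.0000]
Step 3: x=[2.8750 6.6250] v=[0.5000 -2.5000]
Step 4: x=[2.9375 6.0625] v=[0.2500 -2.2500]
Step 5: x=[2.7813 5.7188] v=[-0.6250 -1.3750]
Max displacement = 2.2812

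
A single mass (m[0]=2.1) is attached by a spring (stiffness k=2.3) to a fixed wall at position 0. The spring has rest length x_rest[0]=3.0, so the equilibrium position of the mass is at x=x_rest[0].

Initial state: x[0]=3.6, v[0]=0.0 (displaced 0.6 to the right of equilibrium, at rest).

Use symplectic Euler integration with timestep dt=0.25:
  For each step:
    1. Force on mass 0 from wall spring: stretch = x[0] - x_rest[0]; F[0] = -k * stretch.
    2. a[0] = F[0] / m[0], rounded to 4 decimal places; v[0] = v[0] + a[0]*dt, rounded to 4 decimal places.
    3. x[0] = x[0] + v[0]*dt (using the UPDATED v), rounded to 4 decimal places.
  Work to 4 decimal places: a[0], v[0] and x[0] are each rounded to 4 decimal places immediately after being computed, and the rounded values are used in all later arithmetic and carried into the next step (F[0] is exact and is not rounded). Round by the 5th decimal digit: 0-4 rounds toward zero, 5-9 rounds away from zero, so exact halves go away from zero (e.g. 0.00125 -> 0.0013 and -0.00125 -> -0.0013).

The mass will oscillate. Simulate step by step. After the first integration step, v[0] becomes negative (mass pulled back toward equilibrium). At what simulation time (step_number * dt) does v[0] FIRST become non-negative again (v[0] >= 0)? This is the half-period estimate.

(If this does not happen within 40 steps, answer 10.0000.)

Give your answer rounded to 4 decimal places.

Step 0: x=[3.6000] v=[0.0000]
Step 1: x=[3.5589] v=[-0.1643]
Step 2: x=[3.4796] v=[-0.3173]
Step 3: x=[3.3675] v=[-0.4486]
Step 4: x=[3.2302] v=[-0.5492]
Step 5: x=[3.0772] v=[-0.6122]
Step 6: x=[2.9189] v=[-0.6334]
Step 7: x=[2.7661] v=[-0.6112]
Step 8: x=[2.6293] v=[-0.5472]
Step 9: x=[2.5179] v=[-0.4457]
Step 10: x=[2.4395] v=[-0.3137]
Step 11: x=[2.3995] v=[-0.1602]
Step 12: x=[2.4006] v=[0.0042]
First v>=0 after going negative at step 12, time=3.0000

Answer: 3.0000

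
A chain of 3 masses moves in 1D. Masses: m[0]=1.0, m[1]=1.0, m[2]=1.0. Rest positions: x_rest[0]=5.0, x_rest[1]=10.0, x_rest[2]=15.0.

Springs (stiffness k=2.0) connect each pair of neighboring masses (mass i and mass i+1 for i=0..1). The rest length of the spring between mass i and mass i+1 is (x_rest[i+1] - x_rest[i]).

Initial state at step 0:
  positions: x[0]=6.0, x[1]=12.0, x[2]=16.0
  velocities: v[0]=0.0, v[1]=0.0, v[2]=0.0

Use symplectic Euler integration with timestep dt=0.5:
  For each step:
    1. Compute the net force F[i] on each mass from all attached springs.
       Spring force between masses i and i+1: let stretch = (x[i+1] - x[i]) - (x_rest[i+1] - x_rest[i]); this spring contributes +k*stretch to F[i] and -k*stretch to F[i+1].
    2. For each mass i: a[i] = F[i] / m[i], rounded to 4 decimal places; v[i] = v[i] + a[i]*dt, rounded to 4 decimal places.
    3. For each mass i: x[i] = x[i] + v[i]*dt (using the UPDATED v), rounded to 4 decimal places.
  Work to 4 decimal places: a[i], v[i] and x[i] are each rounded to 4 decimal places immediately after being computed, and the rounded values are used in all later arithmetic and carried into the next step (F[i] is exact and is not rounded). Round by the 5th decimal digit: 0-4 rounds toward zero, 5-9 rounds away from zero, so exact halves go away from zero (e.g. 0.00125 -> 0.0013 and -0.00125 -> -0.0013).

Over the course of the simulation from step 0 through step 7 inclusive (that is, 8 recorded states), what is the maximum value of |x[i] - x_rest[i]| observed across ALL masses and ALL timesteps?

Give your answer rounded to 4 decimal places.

Step 0: x=[6.0000 12.0000 16.0000] v=[0.0000 0.0000 0.0000]
Step 1: x=[6.5000 11.0000 16.5000] v=[1.0000 -2.0000 1.0000]
Step 2: x=[6.7500 10.5000 16.7500] v=[0.5000 -1.0000 0.5000]
Step 3: x=[6.3750 11.2500 16.3750] v=[-0.7500 1.5000 -0.7500]
Step 4: x=[5.9375 12.1250 15.9375] v=[-0.8750 1.7500 -0.8750]
Step 5: x=[6.0938 11.8125 16.0938] v=[0.3125 -0.6250 0.3125]
Step 6: x=[6.6094 10.7813 16.6094] v=[1.0312 -2.0624 1.0312]
Step 7: x=[6.7110 10.5782 16.7110] v=[0.2031 -0.4062 0.2031]
Max displacement = 2.1250

Answer: 2.1250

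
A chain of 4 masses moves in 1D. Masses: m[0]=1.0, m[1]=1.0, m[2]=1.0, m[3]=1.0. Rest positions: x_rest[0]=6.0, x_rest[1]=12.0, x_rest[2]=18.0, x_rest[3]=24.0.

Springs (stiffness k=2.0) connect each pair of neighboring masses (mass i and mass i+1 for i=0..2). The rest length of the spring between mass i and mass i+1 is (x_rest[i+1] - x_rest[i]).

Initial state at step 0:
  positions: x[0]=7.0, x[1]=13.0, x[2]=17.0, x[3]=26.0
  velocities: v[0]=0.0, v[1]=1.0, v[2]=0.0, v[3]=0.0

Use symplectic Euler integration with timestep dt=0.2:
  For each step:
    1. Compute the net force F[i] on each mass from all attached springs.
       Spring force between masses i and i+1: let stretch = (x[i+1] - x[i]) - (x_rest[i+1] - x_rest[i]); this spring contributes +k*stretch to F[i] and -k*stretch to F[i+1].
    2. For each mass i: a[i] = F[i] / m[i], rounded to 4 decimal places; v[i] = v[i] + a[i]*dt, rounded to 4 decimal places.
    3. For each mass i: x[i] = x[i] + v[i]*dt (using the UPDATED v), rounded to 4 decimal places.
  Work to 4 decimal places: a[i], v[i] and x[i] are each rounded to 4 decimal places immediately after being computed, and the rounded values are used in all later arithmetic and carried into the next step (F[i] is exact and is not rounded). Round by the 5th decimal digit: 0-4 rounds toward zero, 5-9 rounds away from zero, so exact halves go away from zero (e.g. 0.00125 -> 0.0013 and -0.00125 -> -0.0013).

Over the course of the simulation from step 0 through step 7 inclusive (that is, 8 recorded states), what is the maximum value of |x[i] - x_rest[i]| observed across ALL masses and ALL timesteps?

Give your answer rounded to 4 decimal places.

Answer: 2.7631

Derivation:
Step 0: x=[7.0000 13.0000 17.0000 26.0000] v=[0.0000 1.0000 0.0000 0.0000]
Step 1: x=[7.0000 13.0400 17.4000 25.7600] v=[0.0000 0.2000 2.0000 -1.2000]
Step 2: x=[7.0032 12.9456 18.1200 25.3312] v=[0.0160 -0.4720 3.6000 -2.1440]
Step 3: x=[7.0018 12.7898 19.0029 24.8055] v=[-0.0070 -0.7792 4.4147 -2.6285]
Step 4: x=[6.9834 12.6680 19.8530 24.2956] v=[-0.0918 -0.6092 4.2505 -2.5495]
Step 5: x=[6.9398 12.6662 20.4837 23.9103] v=[-0.2180 -0.0090 3.1535 -1.9265]
Step 6: x=[6.8743 12.8317 20.7631 23.7309] v=[-0.3274 0.8274 1.3971 -0.8971]
Step 7: x=[6.8054 13.1551 20.6454 23.7941] v=[-0.3444 1.6170 -0.5883 0.3158]
Max displacement = 2.7631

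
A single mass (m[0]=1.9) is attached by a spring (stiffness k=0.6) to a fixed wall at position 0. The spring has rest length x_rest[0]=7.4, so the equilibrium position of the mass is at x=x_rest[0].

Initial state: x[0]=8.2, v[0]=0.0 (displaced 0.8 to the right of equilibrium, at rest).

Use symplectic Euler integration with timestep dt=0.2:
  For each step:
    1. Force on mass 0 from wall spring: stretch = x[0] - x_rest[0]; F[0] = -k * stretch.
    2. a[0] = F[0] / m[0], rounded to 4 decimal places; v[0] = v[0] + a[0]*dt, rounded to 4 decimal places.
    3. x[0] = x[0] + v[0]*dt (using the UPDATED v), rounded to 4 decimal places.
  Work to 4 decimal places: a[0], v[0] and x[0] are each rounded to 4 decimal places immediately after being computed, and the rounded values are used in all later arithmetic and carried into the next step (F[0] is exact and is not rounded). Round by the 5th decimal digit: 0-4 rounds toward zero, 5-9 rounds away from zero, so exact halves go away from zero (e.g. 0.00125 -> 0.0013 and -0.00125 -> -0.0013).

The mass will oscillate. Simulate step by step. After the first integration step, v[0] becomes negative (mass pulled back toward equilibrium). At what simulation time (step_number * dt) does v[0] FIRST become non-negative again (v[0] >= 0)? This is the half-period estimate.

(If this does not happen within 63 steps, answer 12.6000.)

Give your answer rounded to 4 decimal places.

Answer: 5.6000

Derivation:
Step 0: x=[8.2000] v=[0.0000]
Step 1: x=[8.1899] v=[-0.0505]
Step 2: x=[8.1698] v=[-0.1004]
Step 3: x=[8.1400] v=[-0.1490]
Step 4: x=[8.1009] v=[-0.1957]
Step 5: x=[8.0529] v=[-0.2400]
Step 6: x=[7.9967] v=[-0.2812]
Step 7: x=[7.9329] v=[-0.3189]
Step 8: x=[7.8624] v=[-0.3526]
Step 9: x=[7.7860] v=[-0.3818]
Step 10: x=[7.7048] v=[-0.4062]
Step 11: x=[7.6197] v=[-0.4255]
Step 12: x=[7.5318] v=[-0.4394]
Step 13: x=[7.4423] v=[-0.4477]
Step 14: x=[7.3522] v=[-0.4504]
Step 15: x=[7.2627] v=[-0.4474]
Step 16: x=[7.1750] v=[-0.4387]
Step 17: x=[7.0901] v=[-0.4245]
Step 18: x=[7.0091] v=[-0.4049]
Step 19: x=[6.9331] v=[-0.3802]
Step 20: x=[6.8630] v=[-0.3507]
Step 21: x=[6.7996] v=[-0.3168]
Step 22: x=[6.7438] v=[-0.2789]
Step 23: x=[6.6963] v=[-0.2375]
Step 24: x=[6.6577] v=[-0.1931]
Step 25: x=[6.6285] v=[-0.1462]
Step 26: x=[6.6090] v=[-0.0975]
Step 27: x=[6.5995] v=[-0.0475]
Step 28: x=[6.6001] v=[0.0031]
First v>=0 after going negative at step 28, time=5.6000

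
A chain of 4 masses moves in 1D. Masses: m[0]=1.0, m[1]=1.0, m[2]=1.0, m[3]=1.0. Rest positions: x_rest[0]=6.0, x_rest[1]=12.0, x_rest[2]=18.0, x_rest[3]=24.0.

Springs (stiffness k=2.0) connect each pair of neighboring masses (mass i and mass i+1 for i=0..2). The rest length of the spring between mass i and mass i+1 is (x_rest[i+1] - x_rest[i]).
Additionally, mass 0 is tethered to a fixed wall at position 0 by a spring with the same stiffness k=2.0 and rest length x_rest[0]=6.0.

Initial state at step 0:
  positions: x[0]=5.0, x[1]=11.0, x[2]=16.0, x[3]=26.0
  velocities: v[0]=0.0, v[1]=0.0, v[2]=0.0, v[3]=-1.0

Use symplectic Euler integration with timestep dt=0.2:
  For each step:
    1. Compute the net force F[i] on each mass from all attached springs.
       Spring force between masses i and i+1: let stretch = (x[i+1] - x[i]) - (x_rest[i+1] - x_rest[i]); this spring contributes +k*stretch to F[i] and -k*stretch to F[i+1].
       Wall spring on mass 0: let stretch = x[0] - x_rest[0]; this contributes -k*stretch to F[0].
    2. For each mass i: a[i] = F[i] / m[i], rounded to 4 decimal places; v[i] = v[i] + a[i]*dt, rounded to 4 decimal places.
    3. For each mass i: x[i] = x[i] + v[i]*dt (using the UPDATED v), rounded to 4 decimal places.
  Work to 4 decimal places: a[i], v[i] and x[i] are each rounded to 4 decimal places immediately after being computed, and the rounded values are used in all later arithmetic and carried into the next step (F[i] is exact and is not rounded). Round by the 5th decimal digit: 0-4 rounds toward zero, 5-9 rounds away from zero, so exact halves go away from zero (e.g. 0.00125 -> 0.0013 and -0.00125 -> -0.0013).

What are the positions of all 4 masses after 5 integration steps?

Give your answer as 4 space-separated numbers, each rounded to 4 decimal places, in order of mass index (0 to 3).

Answer: 5.7060 11.1277 19.0129 22.1677

Derivation:
Step 0: x=[5.0000 11.0000 16.0000 26.0000] v=[0.0000 0.0000 0.0000 -1.0000]
Step 1: x=[5.0800 10.9200 16.4000 25.4800] v=[0.4000 -0.4000 2.0000 -2.6000]
Step 2: x=[5.2208 10.8112 17.0880 24.7136] v=[0.7040 -0.5440 3.4400 -3.8320]
Step 3: x=[5.3912 10.7573 17.8839 23.8172] v=[0.8518 -0.2694 3.9795 -4.4822]
Step 4: x=[5.5596 10.8443 18.5843 22.9261] v=[0.8418 0.4348 3.5022 -4.4555]
Step 5: x=[5.7060 11.1277 19.0129 22.1677] v=[0.7318 1.4169 2.1429 -3.7922]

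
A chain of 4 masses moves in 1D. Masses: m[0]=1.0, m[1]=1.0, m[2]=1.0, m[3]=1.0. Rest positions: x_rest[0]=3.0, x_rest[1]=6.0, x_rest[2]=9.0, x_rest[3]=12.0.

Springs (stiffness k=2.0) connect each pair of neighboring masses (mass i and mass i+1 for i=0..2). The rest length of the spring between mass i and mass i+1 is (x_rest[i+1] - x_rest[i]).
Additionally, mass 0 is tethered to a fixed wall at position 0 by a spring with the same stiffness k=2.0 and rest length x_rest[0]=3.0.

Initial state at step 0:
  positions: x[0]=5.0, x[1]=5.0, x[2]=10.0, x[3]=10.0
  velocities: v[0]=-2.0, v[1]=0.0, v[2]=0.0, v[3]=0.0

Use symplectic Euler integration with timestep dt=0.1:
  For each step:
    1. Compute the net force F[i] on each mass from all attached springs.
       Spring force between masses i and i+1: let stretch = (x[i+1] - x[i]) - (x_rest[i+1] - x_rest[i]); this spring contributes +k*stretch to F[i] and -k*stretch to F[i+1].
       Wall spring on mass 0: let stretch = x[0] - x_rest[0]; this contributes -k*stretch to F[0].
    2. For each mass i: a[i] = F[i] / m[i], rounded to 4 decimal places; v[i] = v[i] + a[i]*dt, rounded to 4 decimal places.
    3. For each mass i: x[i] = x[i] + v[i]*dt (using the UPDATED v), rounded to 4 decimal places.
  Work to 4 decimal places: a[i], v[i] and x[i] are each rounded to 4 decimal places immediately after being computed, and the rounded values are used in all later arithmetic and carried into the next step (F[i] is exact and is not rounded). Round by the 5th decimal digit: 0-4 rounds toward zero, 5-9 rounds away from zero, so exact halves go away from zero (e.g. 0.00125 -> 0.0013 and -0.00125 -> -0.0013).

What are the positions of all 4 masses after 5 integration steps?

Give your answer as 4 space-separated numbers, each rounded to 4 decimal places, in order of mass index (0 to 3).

Step 0: x=[5.0000 5.0000 10.0000 10.0000] v=[-2.0000 0.0000 0.0000 0.0000]
Step 1: x=[4.7000 5.1000 9.9000 10.0600] v=[-3.0000 1.0000 -1.0000 0.6000]
Step 2: x=[4.3140 5.2880 9.7072 10.1768] v=[-3.8600 1.8800 -1.9280 1.1680]
Step 3: x=[3.8612 5.5449 9.4354 10.3442] v=[-4.5280 2.5690 -2.7179 1.6741]
Step 4: x=[3.3649 5.8459 9.1040 10.5534] v=[-4.9635 3.0104 -3.3142 2.0923]
Step 5: x=[2.8509 6.1625 8.7364 10.7936] v=[-5.1403 3.1658 -3.6759 2.4024]

Answer: 2.8509 6.1625 8.7364 10.7936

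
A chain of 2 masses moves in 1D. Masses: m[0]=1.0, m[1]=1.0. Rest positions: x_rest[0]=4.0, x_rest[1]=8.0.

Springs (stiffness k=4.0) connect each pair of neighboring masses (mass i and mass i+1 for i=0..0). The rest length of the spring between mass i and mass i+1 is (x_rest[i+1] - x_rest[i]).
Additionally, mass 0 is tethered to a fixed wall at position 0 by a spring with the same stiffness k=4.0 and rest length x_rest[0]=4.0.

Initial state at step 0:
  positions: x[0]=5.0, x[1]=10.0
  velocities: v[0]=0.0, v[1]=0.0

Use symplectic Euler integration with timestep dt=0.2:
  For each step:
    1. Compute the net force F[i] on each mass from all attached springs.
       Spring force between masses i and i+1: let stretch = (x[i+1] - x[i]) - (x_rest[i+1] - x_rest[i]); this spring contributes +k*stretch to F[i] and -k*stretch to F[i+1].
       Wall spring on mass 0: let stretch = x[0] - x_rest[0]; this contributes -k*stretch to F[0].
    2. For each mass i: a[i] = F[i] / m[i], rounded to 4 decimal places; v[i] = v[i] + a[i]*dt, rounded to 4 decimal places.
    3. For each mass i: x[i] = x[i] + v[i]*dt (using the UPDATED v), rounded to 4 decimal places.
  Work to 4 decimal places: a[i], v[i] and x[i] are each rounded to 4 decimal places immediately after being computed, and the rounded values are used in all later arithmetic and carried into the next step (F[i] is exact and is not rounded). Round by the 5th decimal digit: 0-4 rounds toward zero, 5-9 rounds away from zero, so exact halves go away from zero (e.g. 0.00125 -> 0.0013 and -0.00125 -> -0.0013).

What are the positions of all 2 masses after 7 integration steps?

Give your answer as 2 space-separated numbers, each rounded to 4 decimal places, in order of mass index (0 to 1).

Step 0: x=[5.0000 10.0000] v=[0.0000 0.0000]
Step 1: x=[5.0000 9.8400] v=[0.0000 -0.8000]
Step 2: x=[4.9744 9.5456] v=[-0.1280 -1.4720]
Step 3: x=[4.8843 9.1598] v=[-0.4506 -1.9290]
Step 4: x=[4.6968 8.7299] v=[-0.9376 -2.1494]
Step 5: x=[4.4031 8.2947] v=[-1.4686 -2.1759]
Step 6: x=[4.0275 7.8769] v=[-1.8778 -2.0892]
Step 7: x=[3.6234 7.4832] v=[-2.0203 -1.9687]

Answer: 3.6234 7.4832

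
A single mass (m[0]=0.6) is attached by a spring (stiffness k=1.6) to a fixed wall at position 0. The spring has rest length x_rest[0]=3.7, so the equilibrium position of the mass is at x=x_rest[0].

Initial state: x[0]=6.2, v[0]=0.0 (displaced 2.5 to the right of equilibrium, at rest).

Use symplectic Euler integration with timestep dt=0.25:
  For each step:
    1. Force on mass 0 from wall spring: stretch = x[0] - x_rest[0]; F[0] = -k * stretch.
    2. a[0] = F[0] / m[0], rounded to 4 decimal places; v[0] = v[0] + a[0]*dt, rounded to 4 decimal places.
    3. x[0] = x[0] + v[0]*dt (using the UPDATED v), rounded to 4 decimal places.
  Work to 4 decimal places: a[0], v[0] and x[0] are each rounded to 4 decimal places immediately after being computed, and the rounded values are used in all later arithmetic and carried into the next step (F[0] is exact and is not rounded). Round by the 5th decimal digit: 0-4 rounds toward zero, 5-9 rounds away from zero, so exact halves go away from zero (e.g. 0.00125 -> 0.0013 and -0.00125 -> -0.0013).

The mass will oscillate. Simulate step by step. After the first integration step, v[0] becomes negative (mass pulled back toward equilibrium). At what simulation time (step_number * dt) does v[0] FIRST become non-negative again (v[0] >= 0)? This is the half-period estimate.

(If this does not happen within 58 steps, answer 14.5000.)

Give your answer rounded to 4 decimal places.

Answer: 2.0000

Derivation:
Step 0: x=[6.2000] v=[0.0000]
Step 1: x=[5.7833] v=[-1.6667]
Step 2: x=[5.0194] v=[-3.0556]
Step 3: x=[4.0356] v=[-3.9352]
Step 4: x=[2.9959] v=[-4.1589]
Step 5: x=[2.0735] v=[-3.6895]
Step 6: x=[1.4222] v=[-2.6052]
Step 7: x=[1.1505] v=[-1.0867]
Step 8: x=[1.3038] v=[0.6130]
First v>=0 after going negative at step 8, time=2.0000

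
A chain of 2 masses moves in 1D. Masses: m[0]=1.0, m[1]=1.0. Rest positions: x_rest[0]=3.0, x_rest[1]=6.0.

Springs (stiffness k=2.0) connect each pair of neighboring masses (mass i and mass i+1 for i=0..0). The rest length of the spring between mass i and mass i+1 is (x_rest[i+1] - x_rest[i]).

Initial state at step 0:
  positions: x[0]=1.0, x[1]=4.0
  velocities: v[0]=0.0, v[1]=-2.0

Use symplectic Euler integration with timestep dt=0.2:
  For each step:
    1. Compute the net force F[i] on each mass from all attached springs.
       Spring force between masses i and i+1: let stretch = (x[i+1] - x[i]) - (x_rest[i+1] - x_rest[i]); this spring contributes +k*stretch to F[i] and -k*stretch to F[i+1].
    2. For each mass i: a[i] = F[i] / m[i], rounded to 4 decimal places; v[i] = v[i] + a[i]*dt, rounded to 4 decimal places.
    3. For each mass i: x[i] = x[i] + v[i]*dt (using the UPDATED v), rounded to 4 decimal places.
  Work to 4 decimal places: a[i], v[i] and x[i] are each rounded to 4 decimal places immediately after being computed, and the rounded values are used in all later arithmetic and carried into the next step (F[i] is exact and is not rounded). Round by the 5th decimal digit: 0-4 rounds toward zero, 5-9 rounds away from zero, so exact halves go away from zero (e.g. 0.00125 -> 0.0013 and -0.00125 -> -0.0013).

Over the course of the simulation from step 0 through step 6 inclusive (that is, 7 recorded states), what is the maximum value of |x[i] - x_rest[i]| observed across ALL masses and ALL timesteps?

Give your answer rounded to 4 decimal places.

Answer: 3.5385

Derivation:
Step 0: x=[1.0000 4.0000] v=[0.0000 -2.0000]
Step 1: x=[1.0000 3.6000] v=[0.0000 -2.0000]
Step 2: x=[0.9680 3.2320] v=[-0.1600 -1.8400]
Step 3: x=[0.8771 2.9229] v=[-0.4544 -1.5456]
Step 4: x=[0.7099 2.6901] v=[-0.8361 -1.1639]
Step 5: x=[0.4611 2.5389] v=[-1.2440 -0.7560]
Step 6: x=[0.1385 2.4615] v=[-1.6129 -0.3871]
Max displacement = 3.5385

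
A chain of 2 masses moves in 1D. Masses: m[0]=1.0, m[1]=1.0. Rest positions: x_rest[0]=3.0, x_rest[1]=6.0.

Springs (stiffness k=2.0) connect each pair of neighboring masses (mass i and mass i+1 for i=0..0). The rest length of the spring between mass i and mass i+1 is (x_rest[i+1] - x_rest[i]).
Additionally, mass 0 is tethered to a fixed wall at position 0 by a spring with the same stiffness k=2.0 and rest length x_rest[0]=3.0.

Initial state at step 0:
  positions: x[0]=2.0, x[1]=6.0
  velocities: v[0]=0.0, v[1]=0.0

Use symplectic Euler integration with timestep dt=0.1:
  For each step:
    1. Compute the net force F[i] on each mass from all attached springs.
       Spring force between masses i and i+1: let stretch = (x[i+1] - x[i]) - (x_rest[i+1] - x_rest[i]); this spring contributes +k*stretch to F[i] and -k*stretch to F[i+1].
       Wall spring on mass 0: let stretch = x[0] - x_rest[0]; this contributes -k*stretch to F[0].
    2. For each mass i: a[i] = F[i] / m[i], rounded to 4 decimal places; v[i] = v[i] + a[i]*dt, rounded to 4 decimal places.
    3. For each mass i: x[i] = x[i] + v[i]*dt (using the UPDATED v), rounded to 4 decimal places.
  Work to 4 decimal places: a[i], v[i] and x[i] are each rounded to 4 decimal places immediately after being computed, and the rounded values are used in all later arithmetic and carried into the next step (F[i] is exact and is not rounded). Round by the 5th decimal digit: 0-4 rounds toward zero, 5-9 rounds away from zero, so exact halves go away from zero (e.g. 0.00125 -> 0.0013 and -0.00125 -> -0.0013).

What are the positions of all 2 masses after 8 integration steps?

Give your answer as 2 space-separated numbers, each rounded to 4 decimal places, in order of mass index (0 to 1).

Step 0: x=[2.0000 6.0000] v=[0.0000 0.0000]
Step 1: x=[2.0400 5.9800] v=[0.4000 -0.2000]
Step 2: x=[2.1180 5.9412] v=[0.7800 -0.3880]
Step 3: x=[2.2301 5.8859] v=[1.1210 -0.5526]
Step 4: x=[2.3707 5.8175] v=[1.4061 -0.6838]
Step 5: x=[2.5328 5.7402] v=[1.6213 -0.7732]
Step 6: x=[2.7084 5.6587] v=[1.7562 -0.8147]
Step 7: x=[2.8889 5.5782] v=[1.8046 -0.8048]
Step 8: x=[3.0654 5.5039] v=[1.7647 -0.7427]

Answer: 3.0654 5.5039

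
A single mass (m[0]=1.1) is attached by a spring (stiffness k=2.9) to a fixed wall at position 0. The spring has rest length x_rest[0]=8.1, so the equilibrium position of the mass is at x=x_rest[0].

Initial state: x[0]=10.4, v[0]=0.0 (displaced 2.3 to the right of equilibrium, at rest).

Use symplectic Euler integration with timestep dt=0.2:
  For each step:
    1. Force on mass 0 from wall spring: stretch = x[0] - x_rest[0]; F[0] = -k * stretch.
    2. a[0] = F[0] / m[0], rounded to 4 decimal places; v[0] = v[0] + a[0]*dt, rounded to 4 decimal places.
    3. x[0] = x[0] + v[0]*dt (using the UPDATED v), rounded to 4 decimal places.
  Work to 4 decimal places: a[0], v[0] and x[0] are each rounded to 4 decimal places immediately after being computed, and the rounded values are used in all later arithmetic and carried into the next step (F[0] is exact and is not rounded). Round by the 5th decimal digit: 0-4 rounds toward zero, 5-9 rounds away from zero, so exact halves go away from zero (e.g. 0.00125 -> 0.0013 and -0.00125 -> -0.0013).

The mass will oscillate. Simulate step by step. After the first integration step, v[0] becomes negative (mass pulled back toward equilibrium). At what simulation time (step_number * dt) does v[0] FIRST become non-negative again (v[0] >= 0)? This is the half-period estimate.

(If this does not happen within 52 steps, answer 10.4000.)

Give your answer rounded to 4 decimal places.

Step 0: x=[10.4000] v=[0.0000]
Step 1: x=[10.1575] v=[-1.2127]
Step 2: x=[9.6980] v=[-2.2976]
Step 3: x=[9.0700] v=[-3.1402]
Step 4: x=[8.3397] v=[-3.6517]
Step 5: x=[7.5841] v=[-3.7781]
Step 6: x=[6.8829] v=[-3.5061]
Step 7: x=[6.3100] v=[-2.8644]
Step 8: x=[5.9259] v=[-1.9206]
Step 9: x=[5.7710] v=[-0.7743]
Step 10: x=[5.8617] v=[0.4537]
First v>=0 after going negative at step 10, time=2.0000

Answer: 2.0000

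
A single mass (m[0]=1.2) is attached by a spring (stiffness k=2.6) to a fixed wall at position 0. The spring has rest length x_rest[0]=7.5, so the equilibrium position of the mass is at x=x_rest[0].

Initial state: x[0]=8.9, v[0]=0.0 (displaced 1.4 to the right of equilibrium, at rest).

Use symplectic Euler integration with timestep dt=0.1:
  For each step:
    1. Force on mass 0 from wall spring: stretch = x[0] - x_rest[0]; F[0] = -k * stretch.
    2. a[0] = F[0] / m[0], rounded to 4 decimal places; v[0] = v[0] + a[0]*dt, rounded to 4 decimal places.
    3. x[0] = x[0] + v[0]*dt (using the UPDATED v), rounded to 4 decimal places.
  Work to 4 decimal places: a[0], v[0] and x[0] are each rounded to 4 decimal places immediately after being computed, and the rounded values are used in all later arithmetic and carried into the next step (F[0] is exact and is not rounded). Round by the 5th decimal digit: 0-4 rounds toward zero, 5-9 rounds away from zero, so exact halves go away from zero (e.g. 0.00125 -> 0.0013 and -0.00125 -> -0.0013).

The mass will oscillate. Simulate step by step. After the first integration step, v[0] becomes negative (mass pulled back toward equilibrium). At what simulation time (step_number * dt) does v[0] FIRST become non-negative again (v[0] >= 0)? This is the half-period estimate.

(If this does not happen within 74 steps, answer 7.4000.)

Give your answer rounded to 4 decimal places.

Answer: 2.2000

Derivation:
Step 0: x=[8.9000] v=[0.0000]
Step 1: x=[8.8697] v=[-0.3033]
Step 2: x=[8.8097] v=[-0.6001]
Step 3: x=[8.7213] v=[-0.8839]
Step 4: x=[8.6065] v=[-1.1485]
Step 5: x=[8.4677] v=[-1.3882]
Step 6: x=[8.3079] v=[-1.5979]
Step 7: x=[8.1306] v=[-1.7730]
Step 8: x=[7.9396] v=[-1.9096]
Step 9: x=[7.7391] v=[-2.0049]
Step 10: x=[7.5334] v=[-2.0567]
Step 11: x=[7.3270] v=[-2.0639]
Step 12: x=[7.1244] v=[-2.0264]
Step 13: x=[6.9299] v=[-1.9450]
Step 14: x=[6.7478] v=[-1.8215]
Step 15: x=[6.5820] v=[-1.6585]
Step 16: x=[6.4360] v=[-1.4596]
Step 17: x=[6.3131] v=[-1.2291]
Step 18: x=[6.2159] v=[-0.9719]
Step 19: x=[6.1465] v=[-0.6937]
Step 20: x=[6.1065] v=[-0.4004]
Step 21: x=[6.0967] v=[-0.0985]
Step 22: x=[6.1173] v=[0.2056]
First v>=0 after going negative at step 22, time=2.2000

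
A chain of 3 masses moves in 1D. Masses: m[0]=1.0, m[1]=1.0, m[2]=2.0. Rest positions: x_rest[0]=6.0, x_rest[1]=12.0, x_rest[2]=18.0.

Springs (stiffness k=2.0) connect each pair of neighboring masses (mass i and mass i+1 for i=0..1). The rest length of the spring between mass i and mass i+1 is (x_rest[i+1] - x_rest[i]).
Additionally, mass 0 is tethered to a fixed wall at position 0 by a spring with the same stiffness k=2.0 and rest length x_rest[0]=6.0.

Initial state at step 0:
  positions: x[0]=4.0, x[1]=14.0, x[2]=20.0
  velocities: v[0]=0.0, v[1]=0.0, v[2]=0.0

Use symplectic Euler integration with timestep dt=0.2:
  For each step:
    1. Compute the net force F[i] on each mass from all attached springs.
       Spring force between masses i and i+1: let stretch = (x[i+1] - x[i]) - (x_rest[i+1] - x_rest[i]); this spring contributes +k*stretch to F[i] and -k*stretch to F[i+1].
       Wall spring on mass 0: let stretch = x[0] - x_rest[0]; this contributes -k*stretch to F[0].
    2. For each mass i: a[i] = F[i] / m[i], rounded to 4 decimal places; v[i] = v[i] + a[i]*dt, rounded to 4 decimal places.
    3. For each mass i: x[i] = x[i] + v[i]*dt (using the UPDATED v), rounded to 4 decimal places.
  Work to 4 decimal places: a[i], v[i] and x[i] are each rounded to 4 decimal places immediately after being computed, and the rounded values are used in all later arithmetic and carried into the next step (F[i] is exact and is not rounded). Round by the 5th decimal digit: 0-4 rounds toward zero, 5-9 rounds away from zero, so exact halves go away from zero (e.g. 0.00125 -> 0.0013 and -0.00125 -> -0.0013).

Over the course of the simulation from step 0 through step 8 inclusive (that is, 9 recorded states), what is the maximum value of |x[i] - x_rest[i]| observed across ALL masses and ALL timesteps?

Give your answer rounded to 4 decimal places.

Step 0: x=[4.0000 14.0000 20.0000] v=[0.0000 0.0000 0.0000]
Step 1: x=[4.4800 13.6800 20.0000] v=[2.4000 -1.6000 0.0000]
Step 2: x=[5.3376 13.1296 19.9872] v=[4.2880 -2.7520 -0.0640]
Step 3: x=[6.3916 12.5044 19.9401] v=[5.2698 -3.1258 -0.2355]
Step 4: x=[7.4233 11.9851 19.8356] v=[5.1583 -2.5966 -0.5226]
Step 5: x=[8.2260 11.7289 19.6571] v=[4.0137 -1.2811 -0.8927]
Step 6: x=[8.6509 11.8267 19.4014] v=[2.1245 0.4890 -1.2783]
Step 7: x=[8.6378 12.2764 19.0828] v=[-0.0655 2.2486 -1.5932]
Step 8: x=[8.2248 12.9795 18.7319] v=[-2.0652 3.5157 -1.7545]
Max displacement = 2.6509

Answer: 2.6509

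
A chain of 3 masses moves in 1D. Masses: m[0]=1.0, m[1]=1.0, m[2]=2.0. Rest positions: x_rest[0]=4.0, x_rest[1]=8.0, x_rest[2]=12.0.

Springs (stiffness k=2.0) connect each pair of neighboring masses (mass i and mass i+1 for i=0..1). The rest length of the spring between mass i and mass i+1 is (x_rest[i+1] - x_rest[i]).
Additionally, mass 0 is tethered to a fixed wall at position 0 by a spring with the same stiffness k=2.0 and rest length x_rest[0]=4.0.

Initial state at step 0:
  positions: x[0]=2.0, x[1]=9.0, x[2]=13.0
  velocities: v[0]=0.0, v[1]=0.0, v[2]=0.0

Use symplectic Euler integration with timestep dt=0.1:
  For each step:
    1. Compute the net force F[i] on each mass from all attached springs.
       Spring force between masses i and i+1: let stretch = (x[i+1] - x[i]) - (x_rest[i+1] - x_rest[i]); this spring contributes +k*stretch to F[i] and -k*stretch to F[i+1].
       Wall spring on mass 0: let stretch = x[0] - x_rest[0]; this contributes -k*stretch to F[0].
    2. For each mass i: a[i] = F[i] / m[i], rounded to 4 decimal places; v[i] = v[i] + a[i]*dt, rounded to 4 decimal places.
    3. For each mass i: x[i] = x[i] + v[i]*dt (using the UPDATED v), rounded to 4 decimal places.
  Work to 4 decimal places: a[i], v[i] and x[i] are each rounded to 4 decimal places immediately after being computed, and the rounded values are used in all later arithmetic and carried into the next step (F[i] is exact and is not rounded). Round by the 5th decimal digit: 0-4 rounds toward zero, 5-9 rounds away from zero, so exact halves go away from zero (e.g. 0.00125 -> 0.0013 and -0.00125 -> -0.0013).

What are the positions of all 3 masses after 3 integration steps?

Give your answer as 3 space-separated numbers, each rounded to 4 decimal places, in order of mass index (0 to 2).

Step 0: x=[2.0000 9.0000 13.0000] v=[0.0000 0.0000 0.0000]
Step 1: x=[2.1000 8.9400 13.0000] v=[1.0000 -0.6000 0.0000]
Step 2: x=[2.2948 8.8244 12.9994] v=[1.9480 -1.1560 -0.0060]
Step 3: x=[2.5743 8.6617 12.9971] v=[2.7950 -1.6269 -0.0235]

Answer: 2.5743 8.6617 12.9971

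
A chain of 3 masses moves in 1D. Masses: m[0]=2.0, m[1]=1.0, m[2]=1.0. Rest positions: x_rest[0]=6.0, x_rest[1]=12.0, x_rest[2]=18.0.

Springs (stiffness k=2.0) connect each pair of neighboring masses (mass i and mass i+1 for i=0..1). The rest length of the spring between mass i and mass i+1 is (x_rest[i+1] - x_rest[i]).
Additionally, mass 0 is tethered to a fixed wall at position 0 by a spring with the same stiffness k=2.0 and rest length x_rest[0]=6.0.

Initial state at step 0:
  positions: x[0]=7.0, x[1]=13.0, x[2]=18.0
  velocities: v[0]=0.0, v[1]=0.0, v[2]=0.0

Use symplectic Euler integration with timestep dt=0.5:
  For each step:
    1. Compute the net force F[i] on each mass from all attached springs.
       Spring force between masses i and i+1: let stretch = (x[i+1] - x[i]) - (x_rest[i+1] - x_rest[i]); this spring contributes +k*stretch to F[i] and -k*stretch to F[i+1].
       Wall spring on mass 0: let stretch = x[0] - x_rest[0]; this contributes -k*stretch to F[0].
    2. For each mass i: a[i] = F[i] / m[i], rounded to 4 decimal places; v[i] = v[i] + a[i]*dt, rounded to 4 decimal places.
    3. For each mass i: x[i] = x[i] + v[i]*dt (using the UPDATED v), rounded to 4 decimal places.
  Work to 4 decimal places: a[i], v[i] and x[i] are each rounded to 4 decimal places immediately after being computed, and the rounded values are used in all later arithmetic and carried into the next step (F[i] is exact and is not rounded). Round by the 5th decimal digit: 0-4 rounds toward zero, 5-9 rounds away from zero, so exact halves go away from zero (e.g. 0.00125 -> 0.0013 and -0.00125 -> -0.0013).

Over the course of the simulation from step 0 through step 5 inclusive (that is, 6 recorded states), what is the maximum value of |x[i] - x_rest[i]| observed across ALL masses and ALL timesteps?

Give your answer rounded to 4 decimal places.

Answer: 1.0625

Derivation:
Step 0: x=[7.0000 13.0000 18.0000] v=[0.0000 0.0000 0.0000]
Step 1: x=[6.7500 12.5000 18.5000] v=[-0.5000 -1.0000 1.0000]
Step 2: x=[6.2500 12.1250 19.0000] v=[-1.0000 -0.7500 1.0000]
Step 3: x=[5.6563 12.2500 19.0625] v=[-1.1875 0.2500 0.1250]
Step 4: x=[5.2969 12.4844 18.7188] v=[-0.7188 0.4688 -0.6875]
Step 5: x=[5.4102 12.2423 18.2579] v=[0.2265 -0.4843 -0.9219]
Max displacement = 1.0625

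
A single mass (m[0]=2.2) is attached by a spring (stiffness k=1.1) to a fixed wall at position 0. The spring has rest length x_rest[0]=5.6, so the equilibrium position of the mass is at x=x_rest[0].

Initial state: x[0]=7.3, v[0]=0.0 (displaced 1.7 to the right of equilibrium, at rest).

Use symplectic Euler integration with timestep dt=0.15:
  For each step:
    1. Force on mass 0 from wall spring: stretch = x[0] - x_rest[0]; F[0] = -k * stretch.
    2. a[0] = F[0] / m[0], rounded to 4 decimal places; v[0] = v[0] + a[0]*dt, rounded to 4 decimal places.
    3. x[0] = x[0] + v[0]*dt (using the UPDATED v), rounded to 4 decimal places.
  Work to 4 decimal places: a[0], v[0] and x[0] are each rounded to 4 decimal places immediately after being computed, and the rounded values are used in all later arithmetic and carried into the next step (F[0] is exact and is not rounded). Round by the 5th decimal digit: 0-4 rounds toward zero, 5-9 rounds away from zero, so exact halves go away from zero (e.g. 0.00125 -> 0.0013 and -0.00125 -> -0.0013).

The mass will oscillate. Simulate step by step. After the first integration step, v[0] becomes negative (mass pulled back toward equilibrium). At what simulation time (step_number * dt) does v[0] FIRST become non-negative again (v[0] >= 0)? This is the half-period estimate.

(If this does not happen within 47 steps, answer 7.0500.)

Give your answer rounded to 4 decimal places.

Step 0: x=[7.3000] v=[0.0000]
Step 1: x=[7.2809] v=[-0.1275]
Step 2: x=[7.2429] v=[-0.2536]
Step 3: x=[7.1864] v=[-0.3768]
Step 4: x=[7.1120] v=[-0.4958]
Step 5: x=[7.0206] v=[-0.6092]
Step 6: x=[6.9132] v=[-0.7157]
Step 7: x=[6.7911] v=[-0.8142]
Step 8: x=[6.6556] v=[-0.9035]
Step 9: x=[6.5082] v=[-0.9827]
Step 10: x=[6.3506] v=[-1.0508]
Step 11: x=[6.1845] v=[-1.1071]
Step 12: x=[6.0119] v=[-1.1509]
Step 13: x=[5.8346] v=[-1.1818]
Step 14: x=[5.6547] v=[-1.1994]
Step 15: x=[5.4742] v=[-1.2035]
Step 16: x=[5.2951] v=[-1.1941]
Step 17: x=[5.1194] v=[-1.1712]
Step 18: x=[4.9491] v=[-1.1352]
Step 19: x=[4.7861] v=[-1.0864]
Step 20: x=[4.6323] v=[-1.0254]
Step 21: x=[4.4894] v=[-0.9528]
Step 22: x=[4.3590] v=[-0.8695]
Step 23: x=[4.2425] v=[-0.7764]
Step 24: x=[4.1413] v=[-0.6746]
Step 25: x=[4.0565] v=[-0.5652]
Step 26: x=[3.9891] v=[-0.4494]
Step 27: x=[3.9398] v=[-0.3286]
Step 28: x=[3.9092] v=[-0.2041]
Step 29: x=[3.8976] v=[-0.0773]
Step 30: x=[3.9052] v=[0.0504]
First v>=0 after going negative at step 30, time=4.5000

Answer: 4.5000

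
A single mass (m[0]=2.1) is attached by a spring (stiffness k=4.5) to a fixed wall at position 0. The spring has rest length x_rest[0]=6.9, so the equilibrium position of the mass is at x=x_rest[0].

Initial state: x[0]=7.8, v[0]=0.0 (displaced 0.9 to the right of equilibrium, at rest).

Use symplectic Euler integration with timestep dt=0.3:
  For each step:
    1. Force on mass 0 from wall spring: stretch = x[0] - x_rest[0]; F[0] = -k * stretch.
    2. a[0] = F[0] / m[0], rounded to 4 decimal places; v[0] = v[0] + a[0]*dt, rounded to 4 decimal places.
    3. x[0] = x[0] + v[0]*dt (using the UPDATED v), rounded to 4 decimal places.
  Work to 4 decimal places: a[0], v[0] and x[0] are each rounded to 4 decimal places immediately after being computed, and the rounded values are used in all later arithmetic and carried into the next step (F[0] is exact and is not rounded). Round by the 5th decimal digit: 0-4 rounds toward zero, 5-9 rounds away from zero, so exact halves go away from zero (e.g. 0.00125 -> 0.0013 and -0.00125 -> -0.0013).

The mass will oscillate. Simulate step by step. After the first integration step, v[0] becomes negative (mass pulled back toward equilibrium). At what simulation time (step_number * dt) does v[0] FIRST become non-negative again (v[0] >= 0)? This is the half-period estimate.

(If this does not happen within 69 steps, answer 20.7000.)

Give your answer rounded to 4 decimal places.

Step 0: x=[7.8000] v=[0.0000]
Step 1: x=[7.6264] v=[-0.5786]
Step 2: x=[7.3127] v=[-1.0456]
Step 3: x=[6.9194] v=[-1.3109]
Step 4: x=[6.5224] v=[-1.3234]
Step 5: x=[6.1982] v=[-1.0807]
Step 6: x=[6.0094] v=[-0.6295]
Step 7: x=[5.9923] v=[-0.0570]
Step 8: x=[6.1503] v=[0.5265]
First v>=0 after going negative at step 8, time=2.4000

Answer: 2.4000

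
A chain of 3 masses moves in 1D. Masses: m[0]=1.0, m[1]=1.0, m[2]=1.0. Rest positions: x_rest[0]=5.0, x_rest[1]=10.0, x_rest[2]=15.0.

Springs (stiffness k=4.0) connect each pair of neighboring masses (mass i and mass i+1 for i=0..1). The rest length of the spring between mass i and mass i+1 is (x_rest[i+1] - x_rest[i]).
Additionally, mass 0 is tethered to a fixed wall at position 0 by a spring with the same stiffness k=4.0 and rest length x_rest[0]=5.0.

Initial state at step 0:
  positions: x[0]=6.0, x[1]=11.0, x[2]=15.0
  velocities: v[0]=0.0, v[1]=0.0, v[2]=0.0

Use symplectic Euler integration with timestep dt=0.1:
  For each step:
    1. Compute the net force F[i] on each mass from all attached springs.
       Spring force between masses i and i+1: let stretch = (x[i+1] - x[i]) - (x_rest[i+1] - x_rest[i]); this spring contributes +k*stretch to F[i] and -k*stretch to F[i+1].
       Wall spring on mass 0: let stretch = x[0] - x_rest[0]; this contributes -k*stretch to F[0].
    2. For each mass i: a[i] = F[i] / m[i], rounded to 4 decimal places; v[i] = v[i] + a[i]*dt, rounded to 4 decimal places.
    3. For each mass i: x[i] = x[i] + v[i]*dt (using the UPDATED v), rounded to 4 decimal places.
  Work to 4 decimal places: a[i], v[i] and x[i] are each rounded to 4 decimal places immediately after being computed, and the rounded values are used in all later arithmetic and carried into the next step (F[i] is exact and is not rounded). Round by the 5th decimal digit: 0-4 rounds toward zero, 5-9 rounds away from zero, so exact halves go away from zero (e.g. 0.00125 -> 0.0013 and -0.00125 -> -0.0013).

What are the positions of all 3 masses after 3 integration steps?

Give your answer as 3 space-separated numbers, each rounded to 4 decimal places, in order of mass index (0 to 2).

Answer: 5.7680 10.7757 15.2243

Derivation:
Step 0: x=[6.0000 11.0000 15.0000] v=[0.0000 0.0000 0.0000]
Step 1: x=[5.9600 10.9600 15.0400] v=[-0.4000 -0.4000 0.4000]
Step 2: x=[5.8816 10.8832 15.1168] v=[-0.7840 -0.7680 0.7680]
Step 3: x=[5.7680 10.7757 15.2243] v=[-1.1360 -1.0752 1.0746]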